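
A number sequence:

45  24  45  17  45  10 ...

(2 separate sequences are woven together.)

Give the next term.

45

Split by position mod 2 into 2 tracks.
Track A: 45, 45, 45 (the constant sequence 45).
Track B: 24, 17, 10 (arithmetic with common difference −7).
Position 7 → track A, term 4 = 45.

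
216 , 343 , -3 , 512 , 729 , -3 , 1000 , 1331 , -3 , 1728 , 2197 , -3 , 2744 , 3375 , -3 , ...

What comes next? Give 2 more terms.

Positions follow the repeating pattern AAB; grouping by letter gives 2 tracks.
Subsequence A is 216, 343, 512, 729, 1000, 1331, 1728, 2197, 2744, 3375, which is the cubes 6³, 7³, 8³, ….
Subsequence B is -3, -3, -3, -3, -3, which is constant -3.
Position 16 falls in subsequence A as its term 11, giving 4096.
Position 17 falls in subsequence A as its term 12, giving 4913.

4096, 4913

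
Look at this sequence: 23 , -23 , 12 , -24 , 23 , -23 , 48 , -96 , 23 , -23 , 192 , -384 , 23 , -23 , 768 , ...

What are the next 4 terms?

Positions follow the repeating pattern AABB; grouping by letter gives 2 tracks.
Subsequence A: 23, -23, 23, -23, 23, -23, 23, -23 — oscillating between 23 and -23.
Subsequence B: 12, -24, 48, -96, 192, -384, 768 — geometric with ratio -2.
Position 16 falls in subsequence B as its term 8, giving -1536.
Position 17 falls in subsequence A as its term 9, giving 23.
Position 18 falls in subsequence A as its term 10, giving -23.
The 19th slot belongs to subsequence B; its 9th term is 3072.

-1536, 23, -23, 3072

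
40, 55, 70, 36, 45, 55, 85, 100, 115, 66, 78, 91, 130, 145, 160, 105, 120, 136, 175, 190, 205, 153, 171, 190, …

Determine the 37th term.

310

The slot pattern repeats as AAABBB (period 6), so there are 2 interleaved tracks.
Track A: 40, 55, 70, 85, 100, 115, 130, 145, 160, 175, 190, 205 — linear: a_n = 25 + 15·n.
Track B: 36, 45, 55, 66, 78, 91, 105, 120, 136, 153, 171, 190 — triangular numbers n(n+1)/2 for n = 8, 9, ….
The 37th slot belongs to track A; its 19th term is 310.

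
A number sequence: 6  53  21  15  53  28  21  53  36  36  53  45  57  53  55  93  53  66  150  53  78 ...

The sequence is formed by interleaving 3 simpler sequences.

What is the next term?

243

Split by position mod 3 into 3 tracks.
Stream A: 6, 15, 21, 36, 57, 93, 150 — Fibonacci-style (each term is the sum of the two before it).
Stream B: 53, 53, 53, 53, 53, 53, 53 — always 53.
Stream C: 21, 28, 36, 45, 55, 66, 78 — the triangular numbers T_6, T_7, ….
Term 22 comes from stream A (its 8th entry): 243.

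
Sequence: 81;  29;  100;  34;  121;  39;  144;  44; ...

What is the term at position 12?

54

Positions 1, 3, 5, … form one subsequence and positions 2, 4, 6, … form another.
Subsequence A: 81, 100, 121, 144 (consecutive squares n² from n = 9).
Subsequence B: 29, 34, 39, 44 (arithmetic with common difference +5).
The 12th slot belongs to subsequence B; its 6th term is 54.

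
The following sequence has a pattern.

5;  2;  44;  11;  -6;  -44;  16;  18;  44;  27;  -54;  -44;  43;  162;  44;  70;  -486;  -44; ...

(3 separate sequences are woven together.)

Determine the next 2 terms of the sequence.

113, 1458

Taking every 3rd term gives 3 separate tracks.
Subsequence A = 5, 11, 16, 27, 43, 70: each term equals the sum of the previous two.
Subsequence B = 2, -6, 18, -54, 162, -486: geometric, ×-3 each step.
Subsequence C = 44, -44, 44, -44, 44, -44: oscillating between 44 and -44.
Term 19 comes from subsequence A (its 7th entry): 113.
Position 20 falls in subsequence B as its term 7, giving 1458.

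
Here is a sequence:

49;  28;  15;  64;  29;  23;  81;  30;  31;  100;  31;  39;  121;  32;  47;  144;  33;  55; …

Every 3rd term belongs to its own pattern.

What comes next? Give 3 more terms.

169, 34, 63

Split by position mod 3: positions 1, 4, 7, … form one track, and each other residue class forms its own.
Stream A: 49, 64, 81, 100, 121, 144 — perfect squares starting at 7².
Stream B: 28, 29, 30, 31, 32, 33 — arithmetic, step +1.
Stream C: 15, 23, 31, 39, 47, 55 — arithmetic, step +8.
Term 19 comes from stream A (its 7th entry): 169.
Term 20 comes from stream B (its 7th entry): 34.
The 21st slot belongs to stream C; its 7th term is 63.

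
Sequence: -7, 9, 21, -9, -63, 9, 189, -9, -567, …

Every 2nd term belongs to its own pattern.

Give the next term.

Split by position mod 2 into 2 tracks.
Track A = -7, 21, -63, 189, -567: geometric, ×-3 each step.
Track B = 9, -9, 9, -9: alternating ±9.
Term 10 comes from track B (its 5th entry): 9.

9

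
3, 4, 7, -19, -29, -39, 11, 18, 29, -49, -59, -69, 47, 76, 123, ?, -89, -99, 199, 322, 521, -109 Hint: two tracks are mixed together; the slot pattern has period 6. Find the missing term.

The slot pattern repeats as AAABBB (period 6), so there are 2 interleaved tracks.
Track A is 3, 4, 7, 11, 18, 29, 47, 76, 123, 199, 322, 521, which is a Fibonacci-like recurrence a_n = a_{n-1} + a_{n-2}.
Track B is -19, -29, -39, -49, -59, -69, ?, -89, -99, -109, which is arithmetic with common difference −10.
So the missing entry in track B is -79.

-79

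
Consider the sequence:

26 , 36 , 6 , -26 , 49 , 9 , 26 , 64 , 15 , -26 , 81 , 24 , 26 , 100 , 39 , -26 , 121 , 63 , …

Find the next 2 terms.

26, 144

Split by position mod 3 into 3 tracks.
Track A = 26, -26, 26, -26, 26, -26: alternating ±26.
Track B = 36, 49, 64, 81, 100, 121: perfect squares starting at 6².
Track C = 6, 9, 15, 24, 39, 63: Fibonacci-style (each term is the sum of the two before it).
Position 19 → track A, term 7 = 26.
The 20th slot belongs to track B; its 7th term is 144.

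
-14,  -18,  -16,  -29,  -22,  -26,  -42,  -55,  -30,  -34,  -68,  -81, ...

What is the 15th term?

-94

The slot pattern repeats as AABB (period 4), so there are 2 interleaved tracks.
Track A: -14, -18, -22, -26, -30, -34 — arithmetic with common difference −4.
Track B: -16, -29, -42, -55, -68, -81 — linear: a_n = -3 − 13·n.
Term 15 comes from track B (its 7th entry): -94.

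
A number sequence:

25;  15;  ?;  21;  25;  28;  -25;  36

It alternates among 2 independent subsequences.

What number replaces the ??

Split by position mod 2 into 2 tracks.
Subsequence A is 25, ?, 25, -25, which is the oscillation 25·(−1)^(n+1).
Subsequence B is 15, 21, 28, 36, which is triangular numbers starting at T_5.
So the missing entry in subsequence A is -25.

-25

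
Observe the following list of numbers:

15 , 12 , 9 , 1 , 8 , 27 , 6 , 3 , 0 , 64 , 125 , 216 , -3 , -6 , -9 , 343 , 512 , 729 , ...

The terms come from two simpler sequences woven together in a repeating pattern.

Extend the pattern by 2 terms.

Positions follow the repeating pattern AAABBB; grouping by letter gives 2 tracks.
Track A: 15, 12, 9, 6, 3, 0, -3, -6, -9 — arithmetic, step −3.
Track B: 1, 8, 27, 64, 125, 216, 343, 512, 729 — perfect cubes starting at 1³.
Term 19 comes from track A (its 10th entry): -12.
Position 20 falls in track A as its term 11, giving -15.

-12, -15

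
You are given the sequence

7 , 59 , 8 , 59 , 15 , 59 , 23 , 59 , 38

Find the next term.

59

Taking every 2nd term gives 2 separate tracks.
Subsequence A: 7, 8, 15, 23, 38. Each term equals the sum of the previous two.
Subsequence B: 59, 59, 59, 59. Constant 59.
Term 10 comes from subsequence B (its 5th entry): 59.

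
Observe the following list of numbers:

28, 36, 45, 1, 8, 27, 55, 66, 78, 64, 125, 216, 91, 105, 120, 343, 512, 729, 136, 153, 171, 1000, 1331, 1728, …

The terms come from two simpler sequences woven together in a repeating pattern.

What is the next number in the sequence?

190

Reading positions in blocks of 6 reveals the pattern AAABBB — 2 tracks woven together.
Track A = 28, 36, 45, 55, 66, 78, 91, 105, 120, 136, 153, 171: the triangular numbers T_7, T_8, ….
Track B = 1, 8, 27, 64, 125, 216, 343, 512, 729, 1000, 1331, 1728: perfect cubes starting at 1³.
Term 25 comes from track A (its 13th entry): 190.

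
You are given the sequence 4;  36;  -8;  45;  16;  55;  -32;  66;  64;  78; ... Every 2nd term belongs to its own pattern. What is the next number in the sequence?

Split by position mod 2 into 2 tracks.
Stream A: 4, -8, 16, -32, 64. Multiplying by -2 each time.
Stream B: 36, 45, 55, 66, 78. Triangular numbers n(n+1)/2 for n = 8, 9, ….
Position 11 → stream A, term 6 = -128.

-128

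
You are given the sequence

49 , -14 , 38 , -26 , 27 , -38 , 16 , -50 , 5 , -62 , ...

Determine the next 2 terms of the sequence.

The terms cycle through 2 interleaved subsequences.
Stream A = 49, 38, 27, 16, 5: subtracting 11 each time.
Stream B = -14, -26, -38, -50, -62: subtracting 12 each time.
Position 11 → stream A, term 6 = -6.
Position 12 falls in stream B as its term 6, giving -74.

-6, -74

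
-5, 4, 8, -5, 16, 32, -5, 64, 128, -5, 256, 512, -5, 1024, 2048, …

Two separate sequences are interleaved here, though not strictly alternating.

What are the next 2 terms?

Reading positions in blocks of 3 reveals the pattern ABB — 2 tracks woven together.
Track A: -5, -5, -5, -5, -5 (constant -5).
Track B: 4, 8, 16, 32, 64, 128, 256, 512, 1024, 2048 (powers 2^2, 2^3, 2^4, …).
Position 16 falls in track A as its term 6, giving -5.
Position 17 falls in track B as its term 11, giving 4096.

-5, 4096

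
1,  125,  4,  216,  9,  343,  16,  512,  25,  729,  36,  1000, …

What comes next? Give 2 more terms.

Positions 1, 3, 5, … form one subsequence and positions 2, 4, 6, … form another.
Stream A = 1, 4, 9, 16, 25, 36: perfect squares starting at 1².
Stream B = 125, 216, 343, 512, 729, 1000: perfect cubes starting at 5³.
Position 13 falls in stream A as its term 7, giving 49.
The 14th slot belongs to stream B; its 7th term is 1331.

49, 1331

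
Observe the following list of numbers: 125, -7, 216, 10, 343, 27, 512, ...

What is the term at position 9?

Odd-indexed and even-indexed terms follow separate rules.
Stream A is 125, 216, 343, 512, which is the cubes 5³, 6³, 7³, ….
Stream B is -7, 10, 27, which is linear: a_n = -24 + 17·n.
Term 9 comes from stream A (its 5th entry): 729.

729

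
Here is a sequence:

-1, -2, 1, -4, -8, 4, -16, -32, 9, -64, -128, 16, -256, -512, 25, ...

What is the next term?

-1024

Positions follow the repeating pattern AAB; grouping by letter gives 2 tracks.
Subsequence A: -1, -2, -4, -8, -16, -32, -64, -128, -256, -512 — multiplying by 2 each time.
Subsequence B: 1, 4, 9, 16, 25 — the squares 1², 2², 3², ….
The 16th slot belongs to subsequence A; its 11th term is -1024.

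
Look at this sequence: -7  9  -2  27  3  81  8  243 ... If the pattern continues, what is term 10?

The terms cycle through 2 interleaved subsequences.
Stream A: -7, -2, 3, 8 — adding 5 each time.
Stream B: 9, 27, 81, 243 — geometric, ×3 each step.
Position 10 falls in stream B as its term 5, giving 729.

729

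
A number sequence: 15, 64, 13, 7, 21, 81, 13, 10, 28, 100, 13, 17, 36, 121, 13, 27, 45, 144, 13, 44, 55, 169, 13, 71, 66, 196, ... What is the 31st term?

13

Taking every 4th term gives 4 separate tracks.
Track A is 15, 21, 28, 36, 45, 55, 66, which is the triangular numbers T_5, T_6, ….
Track B is 64, 81, 100, 121, 144, 169, 196, which is consecutive squares n² from n = 8.
Track C is 13, 13, 13, 13, 13, 13, which is constant 13.
Track D is 7, 10, 17, 27, 44, 71, which is each term equals the sum of the previous two.
Term 31 comes from track C (its 8th entry): 13.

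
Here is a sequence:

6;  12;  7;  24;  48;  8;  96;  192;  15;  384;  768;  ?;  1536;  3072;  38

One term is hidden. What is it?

Positions follow the repeating pattern AAB; grouping by letter gives 2 tracks.
Subsequence A: 6, 12, 24, 48, 96, 192, 384, 768, 1536, 3072 — geometric with ratio 2.
Subsequence B: 7, 8, 15, ?, 38 — a Fibonacci-like recurrence a_n = a_{n-1} + a_{n-2}.
The gap is subsequence B's term 4; the rule gives 23.

23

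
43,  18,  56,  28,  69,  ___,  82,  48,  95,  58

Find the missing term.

38

Taking every 2nd term gives 2 separate tracks.
Stream A: 43, 56, 69, 82, 95. Arithmetic with common difference +13.
Stream B: 18, 28, ?, 48, 58. Adding 10 each time.
So the missing entry in stream B is 38.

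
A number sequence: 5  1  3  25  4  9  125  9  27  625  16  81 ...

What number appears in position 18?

Read the sequence 3 terms at a time; column i is its own pattern.
Track A: 5, 25, 125, 625 (powers of 5).
Track B: 1, 4, 9, 16 (the squares 1², 2², 3², …).
Track C: 3, 9, 27, 81 (multiplying by 3 each time).
Position 18 falls in track C as its term 6, giving 729.

729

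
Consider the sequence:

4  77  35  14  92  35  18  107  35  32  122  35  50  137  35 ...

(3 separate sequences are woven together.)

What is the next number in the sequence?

82

Read the sequence 3 terms at a time; column i is its own pattern.
Track A: 4, 14, 18, 32, 50. Fibonacci-style (each term is the sum of the two before it).
Track B: 77, 92, 107, 122, 137. Linear: a_n = 62 + 15·n.
Track C: 35, 35, 35, 35, 35. The constant sequence 35.
Position 16 → track A, term 6 = 82.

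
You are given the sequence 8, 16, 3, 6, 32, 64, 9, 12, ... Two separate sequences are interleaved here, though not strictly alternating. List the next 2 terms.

Positions follow the repeating pattern AABB; grouping by letter gives 2 tracks.
Track A: 8, 16, 32, 64 — powers of 2.
Track B: 3, 6, 9, 12 — adding 3 each time.
The 9th slot belongs to track A; its 5th term is 128.
The 10th slot belongs to track A; its 6th term is 256.

128, 256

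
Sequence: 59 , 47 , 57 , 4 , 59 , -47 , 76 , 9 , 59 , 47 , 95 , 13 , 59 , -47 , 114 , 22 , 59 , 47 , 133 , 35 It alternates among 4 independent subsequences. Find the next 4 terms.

59, -47, 152, 57

Read the sequence 4 terms at a time; column i is its own pattern.
Track A = 59, 59, 59, 59, 59: constant 59.
Track B = 47, -47, 47, -47, 47: oscillating between 47 and -47.
Track C = 57, 76, 95, 114, 133: arithmetic with common difference +19.
Track D = 4, 9, 13, 22, 35: a Fibonacci-like recurrence a_n = a_{n-1} + a_{n-2}.
Position 21 → track A, term 6 = 59.
Position 22 falls in track B as its term 6, giving -47.
The 23rd slot belongs to track C; its 6th term is 152.
Term 24 comes from track D (its 6th entry): 57.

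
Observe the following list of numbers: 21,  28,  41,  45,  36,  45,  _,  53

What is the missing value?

Positions follow the repeating pattern AABB; grouping by letter gives 2 tracks.
Subsequence A: 21, 28, 36, 45. The triangular numbers T_6, T_7, ….
Subsequence B: 41, 45, ?, 53. Arithmetic, step +4.
Filling subsequence B at index 3 by its rule yields 49.

49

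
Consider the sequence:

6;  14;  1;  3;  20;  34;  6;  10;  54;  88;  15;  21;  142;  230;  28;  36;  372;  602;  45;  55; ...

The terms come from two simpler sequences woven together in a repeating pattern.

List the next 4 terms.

Positions follow the repeating pattern AABB; grouping by letter gives 2 tracks.
Stream A: 6, 14, 20, 34, 54, 88, 142, 230, 372, 602 (Fibonacci-style (each term is the sum of the two before it)).
Stream B: 1, 3, 6, 10, 15, 21, 28, 36, 45, 55 (the triangular numbers T_1, T_2, …).
Term 21 comes from stream A (its 11th entry): 974.
Position 22 falls in stream A as its term 12, giving 1576.
Position 23 falls in stream B as its term 11, giving 66.
The 24th slot belongs to stream B; its 12th term is 78.

974, 1576, 66, 78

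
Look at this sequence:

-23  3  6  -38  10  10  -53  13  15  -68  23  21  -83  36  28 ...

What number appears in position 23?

154

Taking every 3rd term gives 3 separate tracks.
Track A: -23, -38, -53, -68, -83 (arithmetic, step −15).
Track B: 3, 10, 13, 23, 36 (each term equals the sum of the previous two).
Track C: 6, 10, 15, 21, 28 (the triangular numbers T_3, T_4, …).
Term 23 comes from track B (its 8th entry): 154.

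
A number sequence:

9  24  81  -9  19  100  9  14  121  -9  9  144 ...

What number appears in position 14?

Read the sequence 3 terms at a time; column i is its own pattern.
Stream A: 9, -9, 9, -9. Alternating ±9.
Stream B: 24, 19, 14, 9. Arithmetic, step −5.
Stream C: 81, 100, 121, 144. Perfect squares starting at 9².
Term 14 comes from stream B (its 5th entry): 4.

4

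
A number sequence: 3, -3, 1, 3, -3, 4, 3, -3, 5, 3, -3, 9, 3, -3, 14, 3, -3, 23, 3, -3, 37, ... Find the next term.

Positions follow the repeating pattern AAB; grouping by letter gives 2 tracks.
Subsequence A is 3, -3, 3, -3, 3, -3, 3, -3, 3, -3, 3, -3, 3, -3, which is alternating ±3.
Subsequence B is 1, 4, 5, 9, 14, 23, 37, which is each term equals the sum of the previous two.
Term 22 comes from subsequence A (its 15th entry): 3.

3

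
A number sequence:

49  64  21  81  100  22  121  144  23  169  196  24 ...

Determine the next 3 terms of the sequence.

Reading positions in blocks of 3 reveals the pattern AAB — 2 tracks woven together.
Stream A = 49, 64, 81, 100, 121, 144, 169, 196: consecutive squares n² from n = 7.
Stream B = 21, 22, 23, 24: arithmetic with common difference +1.
Term 13 comes from stream A (its 9th entry): 225.
The 14th slot belongs to stream A; its 10th term is 256.
The 15th slot belongs to stream B; its 5th term is 25.

225, 256, 25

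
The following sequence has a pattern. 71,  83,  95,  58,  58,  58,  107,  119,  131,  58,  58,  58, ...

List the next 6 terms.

143, 155, 167, 58, 58, 58

The slot pattern repeats as AAABBB (period 6), so there are 2 interleaved tracks.
Stream A: 71, 83, 95, 107, 119, 131 (arithmetic with common difference +12).
Stream B: 58, 58, 58, 58, 58, 58 (always 58).
The 13th slot belongs to stream A; its 7th term is 143.
Term 14 comes from stream A (its 8th entry): 155.
Position 15 → stream A, term 9 = 167.
Position 16 → stream B, term 7 = 58.
The 17th slot belongs to stream B; its 8th term is 58.
Term 18 comes from stream B (its 9th entry): 58.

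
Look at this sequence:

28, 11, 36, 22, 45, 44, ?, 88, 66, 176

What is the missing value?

55

The terms cycle through 2 interleaved subsequences.
Subsequence A is 28, 36, 45, ?, 66, which is triangular numbers n(n+1)/2 for n = 7, 8, ….
Subsequence B is 11, 22, 44, 88, 176, which is multiplying by 2 each time.
So the missing entry in subsequence A is 55.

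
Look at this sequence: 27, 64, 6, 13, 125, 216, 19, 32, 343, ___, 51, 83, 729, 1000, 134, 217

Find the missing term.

512

Reading positions in blocks of 4 reveals the pattern AABB — 2 tracks woven together.
Subsequence A is 27, 64, 125, 216, 343, ?, 729, 1000, which is consecutive cubes n³ from n = 3.
Subsequence B is 6, 13, 19, 32, 51, 83, 134, 217, which is each term equals the sum of the previous two.
Subsequence A's pattern makes the blank 512.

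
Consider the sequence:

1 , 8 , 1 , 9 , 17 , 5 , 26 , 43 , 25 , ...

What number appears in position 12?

Reading positions in blocks of 3 reveals the pattern AAB — 2 tracks woven together.
Subsequence A: 1, 8, 9, 17, 26, 43. A Fibonacci-like recurrence a_n = a_{n-1} + a_{n-2}.
Subsequence B: 1, 5, 25. Powers of 5.
The 12th slot belongs to subsequence B; its 4th term is 125.

125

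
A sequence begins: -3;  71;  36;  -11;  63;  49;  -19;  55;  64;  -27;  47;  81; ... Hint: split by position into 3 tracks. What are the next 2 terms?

The terms cycle through 3 interleaved subsequences.
Subsequence A is -3, -11, -19, -27, which is linear: a_n = 5 − 8·n.
Subsequence B is 71, 63, 55, 47, which is subtracting 8 each time.
Subsequence C is 36, 49, 64, 81, which is consecutive squares n² from n = 6.
The 13th slot belongs to subsequence A; its 5th term is -35.
Term 14 comes from subsequence B (its 5th entry): 39.

-35, 39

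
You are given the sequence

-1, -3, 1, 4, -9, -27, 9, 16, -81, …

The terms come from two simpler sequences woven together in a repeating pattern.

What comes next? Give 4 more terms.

Reading positions in blocks of 4 reveals the pattern AABB — 2 tracks woven together.
Subsequence A: -1, -3, -9, -27, -81. A geometric progression (common ratio 3).
Subsequence B: 1, 4, 9, 16. Consecutive squares n² from n = 1.
Term 10 comes from subsequence A (its 6th entry): -243.
The 11th slot belongs to subsequence B; its 5th term is 25.
Position 12 → subsequence B, term 6 = 36.
The 13th slot belongs to subsequence A; its 7th term is -729.

-243, 25, 36, -729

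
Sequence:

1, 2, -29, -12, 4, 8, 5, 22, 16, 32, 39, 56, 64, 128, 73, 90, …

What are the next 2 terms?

The slot pattern repeats as AABB (period 4), so there are 2 interleaved tracks.
Subsequence A: 1, 2, 4, 8, 16, 32, 64, 128 — powers 2^0, 2^1, 2^2, ….
Subsequence B: -29, -12, 5, 22, 39, 56, 73, 90 — arithmetic, step +17.
Position 17 falls in subsequence A as its term 9, giving 256.
Term 18 comes from subsequence A (its 10th entry): 512.

256, 512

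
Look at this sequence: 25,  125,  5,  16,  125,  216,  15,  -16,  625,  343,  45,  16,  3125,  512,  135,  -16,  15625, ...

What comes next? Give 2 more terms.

729, 405

Split by position mod 4 into 4 tracks.
Track A is 25, 125, 625, 3125, 15625, which is successive powers of 5.
Track B is 125, 216, 343, 512, which is perfect cubes starting at 5³.
Track C is 5, 15, 45, 135, which is geometric, ×3 each step.
Track D is 16, -16, 16, -16, which is alternating ±16.
Position 18 → track B, term 5 = 729.
Term 19 comes from track C (its 5th entry): 405.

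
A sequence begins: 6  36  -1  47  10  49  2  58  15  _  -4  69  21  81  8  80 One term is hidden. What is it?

Read the sequence 4 terms at a time; column i is its own pattern.
Track A: 6, 10, 15, 21. Triangular numbers n(n+1)/2 for n = 3, 4, ….
Track B: 36, 49, ?, 81. Consecutive squares n² from n = 6.
Track C: -1, 2, -4, 8. Geometric with ratio -2.
Track D: 47, 58, 69, 80. Arithmetic, step +11.
So the missing entry in track B is 64.

64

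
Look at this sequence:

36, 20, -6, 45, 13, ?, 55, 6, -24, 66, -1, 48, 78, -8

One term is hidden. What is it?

The terms cycle through 3 interleaved subsequences.
Track A is 36, 45, 55, 66, 78, which is the triangular numbers T_8, T_9, ….
Track B is 20, 13, 6, -1, -8, which is arithmetic with common difference −7.
Track C is -6, ?, -24, 48, which is geometric, ×-2 each step.
Filling track C at index 2 by its rule yields 12.

12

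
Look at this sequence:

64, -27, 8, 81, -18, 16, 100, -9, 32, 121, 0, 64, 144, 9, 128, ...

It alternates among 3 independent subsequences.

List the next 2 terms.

Split by position mod 3 into 3 tracks.
Stream A: 64, 81, 100, 121, 144 (perfect squares starting at 8²).
Stream B: -27, -18, -9, 0, 9 (arithmetic with common difference +9).
Stream C: 8, 16, 32, 64, 128 (powers of 2).
Position 16 falls in stream A as its term 6, giving 169.
The 17th slot belongs to stream B; its 6th term is 18.

169, 18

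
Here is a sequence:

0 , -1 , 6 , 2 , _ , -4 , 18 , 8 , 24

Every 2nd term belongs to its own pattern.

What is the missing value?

12

Split by position mod 2 into 2 tracks.
Stream A = 0, 6, ?, 18, 24: arithmetic with common difference +6.
Stream B = -1, 2, -4, 8: a geometric progression (common ratio -2).
The gap is stream A's term 3; the rule gives 12.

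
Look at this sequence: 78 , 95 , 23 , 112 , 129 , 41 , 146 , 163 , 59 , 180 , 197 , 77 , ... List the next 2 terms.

214, 231

The slot pattern repeats as AAB (period 3), so there are 2 interleaved tracks.
Subsequence A = 78, 95, 112, 129, 146, 163, 180, 197: arithmetic, step +17.
Subsequence B = 23, 41, 59, 77: arithmetic, step +18.
Position 13 → subsequence A, term 9 = 214.
Position 14 → subsequence A, term 10 = 231.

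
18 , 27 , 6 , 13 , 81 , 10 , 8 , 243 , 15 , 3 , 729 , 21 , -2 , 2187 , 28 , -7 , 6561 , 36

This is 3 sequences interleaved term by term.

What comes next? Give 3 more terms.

Read the sequence 3 terms at a time; column i is its own pattern.
Track A: 18, 13, 8, 3, -2, -7 — linear: a_n = 23 − 5·n.
Track B: 27, 81, 243, 729, 2187, 6561 — powers of 3.
Track C: 6, 10, 15, 21, 28, 36 — the triangular numbers T_3, T_4, ….
Term 19 comes from track A (its 7th entry): -12.
Position 20 → track B, term 7 = 19683.
Position 21 → track C, term 7 = 45.

-12, 19683, 45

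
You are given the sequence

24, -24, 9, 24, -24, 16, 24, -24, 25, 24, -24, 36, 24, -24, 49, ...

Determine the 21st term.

The slot pattern repeats as AAB (period 3), so there are 2 interleaved tracks.
Stream A is 24, -24, 24, -24, 24, -24, 24, -24, 24, -24, which is oscillating between 24 and -24.
Stream B is 9, 16, 25, 36, 49, which is consecutive squares n² from n = 3.
Position 21 falls in stream B as its term 7, giving 81.

81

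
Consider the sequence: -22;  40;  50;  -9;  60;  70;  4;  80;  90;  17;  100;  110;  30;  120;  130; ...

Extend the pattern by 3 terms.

43, 140, 150

The slot pattern repeats as ABB (period 3), so there are 2 interleaved tracks.
Track A: -22, -9, 4, 17, 30 — arithmetic, step +13.
Track B: 40, 50, 60, 70, 80, 90, 100, 110, 120, 130 — adding 10 each time.
Position 16 falls in track A as its term 6, giving 43.
Position 17 → track B, term 11 = 140.
Term 18 comes from track B (its 12th entry): 150.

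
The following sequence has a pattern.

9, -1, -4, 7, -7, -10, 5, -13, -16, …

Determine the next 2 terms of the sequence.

3, -19

Reading positions in blocks of 3 reveals the pattern ABB — 2 tracks woven together.
Subsequence A: 9, 7, 5 (subtracting 2 each time).
Subsequence B: -1, -4, -7, -10, -13, -16 (subtracting 3 each time).
Term 10 comes from subsequence A (its 4th entry): 3.
Position 11 → subsequence B, term 7 = -19.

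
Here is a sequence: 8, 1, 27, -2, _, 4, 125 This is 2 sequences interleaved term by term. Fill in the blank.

Odd-indexed and even-indexed terms follow separate rules.
Subsequence A: 8, 27, ?, 125. The cubes 2³, 3³, 4³, ….
Subsequence B: 1, -2, 4. Multiplying by -2 each time.
The gap is subsequence A's term 3; the rule gives 64.

64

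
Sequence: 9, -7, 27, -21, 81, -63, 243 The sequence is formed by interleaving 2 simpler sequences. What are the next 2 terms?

-189, 729

Split by position mod 2 into 2 tracks.
Track A: 9, 27, 81, 243 — successive powers of 3.
Track B: -7, -21, -63 — multiplying by 3 each time.
Position 8 → track B, term 4 = -189.
Term 9 comes from track A (its 5th entry): 729.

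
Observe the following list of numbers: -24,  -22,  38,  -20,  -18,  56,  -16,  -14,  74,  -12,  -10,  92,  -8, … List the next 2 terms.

Reading positions in blocks of 3 reveals the pattern AAB — 2 tracks woven together.
Subsequence A is -24, -22, -20, -18, -16, -14, -12, -10, -8, which is adding 2 each time.
Subsequence B is 38, 56, 74, 92, which is arithmetic with common difference +18.
The 14th slot belongs to subsequence A; its 10th term is -6.
Term 15 comes from subsequence B (its 5th entry): 110.

-6, 110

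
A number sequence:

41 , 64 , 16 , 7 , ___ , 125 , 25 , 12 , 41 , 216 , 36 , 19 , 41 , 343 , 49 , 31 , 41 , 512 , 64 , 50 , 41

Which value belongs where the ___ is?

41

Read the sequence 4 terms at a time; column i is its own pattern.
Subsequence A: 41, ?, 41, 41, 41, 41 — always 41.
Subsequence B: 64, 125, 216, 343, 512 — perfect cubes starting at 4³.
Subsequence C: 16, 25, 36, 49, 64 — the squares 4², 5², 6², ….
Subsequence D: 7, 12, 19, 31, 50 — Fibonacci-style (each term is the sum of the two before it).
So the missing entry in subsequence A is 41.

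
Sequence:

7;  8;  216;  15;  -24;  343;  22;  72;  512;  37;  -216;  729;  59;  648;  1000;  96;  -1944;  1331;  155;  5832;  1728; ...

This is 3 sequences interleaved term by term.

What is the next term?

251

Read the sequence 3 terms at a time; column i is its own pattern.
Track A is 7, 15, 22, 37, 59, 96, 155, which is a Fibonacci-like recurrence a_n = a_{n-1} + a_{n-2}.
Track B is 8, -24, 72, -216, 648, -1944, 5832, which is geometric, ×-3 each step.
Track C is 216, 343, 512, 729, 1000, 1331, 1728, which is the cubes 6³, 7³, 8³, ….
Position 22 falls in track A as its term 8, giving 251.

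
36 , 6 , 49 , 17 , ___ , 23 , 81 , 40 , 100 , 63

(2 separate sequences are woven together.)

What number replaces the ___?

64

Odd-indexed and even-indexed terms follow separate rules.
Subsequence A: 36, 49, ?, 81, 100. Consecutive squares n² from n = 6.
Subsequence B: 6, 17, 23, 40, 63. Fibonacci-style (each term is the sum of the two before it).
Subsequence A's pattern makes the blank 64.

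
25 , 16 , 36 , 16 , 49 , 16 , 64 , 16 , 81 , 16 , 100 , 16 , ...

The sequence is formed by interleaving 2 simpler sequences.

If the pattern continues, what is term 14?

Odd-indexed and even-indexed terms follow separate rules.
Track A = 25, 36, 49, 64, 81, 100: consecutive squares n² from n = 5.
Track B = 16, 16, 16, 16, 16, 16: constant 16.
Position 14 → track B, term 7 = 16.

16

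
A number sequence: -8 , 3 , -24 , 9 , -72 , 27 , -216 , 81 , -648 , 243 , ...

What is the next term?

Taking every 2nd term gives 2 separate tracks.
Subsequence A = -8, -24, -72, -216, -648: a geometric progression (common ratio 3).
Subsequence B = 3, 9, 27, 81, 243: powers 3^1, 3^2, 3^3, ….
Position 11 → subsequence A, term 6 = -1944.

-1944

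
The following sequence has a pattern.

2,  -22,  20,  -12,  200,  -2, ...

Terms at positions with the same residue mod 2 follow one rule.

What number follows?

2000

Odd-indexed and even-indexed terms follow separate rules.
Track A is 2, 20, 200, which is geometric, ×10 each step.
Track B is -22, -12, -2, which is linear: a_n = -32 + 10·n.
Position 7 falls in track A as its term 4, giving 2000.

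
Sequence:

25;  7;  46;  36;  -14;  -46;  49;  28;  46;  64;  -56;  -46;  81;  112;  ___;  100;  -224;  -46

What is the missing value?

46

Taking every 3rd term gives 3 separate tracks.
Subsequence A: 25, 36, 49, 64, 81, 100 — consecutive squares n² from n = 5.
Subsequence B: 7, -14, 28, -56, 112, -224 — multiplying by -2 each time.
Subsequence C: 46, -46, 46, -46, ?, -46 — alternating ±46.
Subsequence C's pattern makes the blank 46.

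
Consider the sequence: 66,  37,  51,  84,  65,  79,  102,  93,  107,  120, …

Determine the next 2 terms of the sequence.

Positions follow the repeating pattern ABB; grouping by letter gives 2 tracks.
Subsequence A is 66, 84, 102, 120, which is linear: a_n = 48 + 18·n.
Subsequence B is 37, 51, 65, 79, 93, 107, which is arithmetic with common difference +14.
Position 11 → subsequence B, term 7 = 121.
Position 12 → subsequence B, term 8 = 135.

121, 135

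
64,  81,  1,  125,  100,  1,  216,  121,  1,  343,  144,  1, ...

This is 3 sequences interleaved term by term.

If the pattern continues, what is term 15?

Split by position mod 3: positions 1, 4, 7, … form one track, and each other residue class forms its own.
Track A: 64, 125, 216, 343 — consecutive cubes n³ from n = 4.
Track B: 81, 100, 121, 144 — consecutive squares n² from n = 9.
Track C: 1, 1, 1, 1 — the constant sequence 1.
Position 15 → track C, term 5 = 1.

1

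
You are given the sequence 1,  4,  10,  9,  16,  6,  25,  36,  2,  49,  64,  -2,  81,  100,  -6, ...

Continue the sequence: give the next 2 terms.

The slot pattern repeats as AAB (period 3), so there are 2 interleaved tracks.
Track A = 1, 4, 9, 16, 25, 36, 49, 64, 81, 100: perfect squares starting at 1².
Track B = 10, 6, 2, -2, -6: linear: a_n = 14 − 4·n.
Position 16 falls in track A as its term 11, giving 121.
Position 17 → track A, term 12 = 144.

121, 144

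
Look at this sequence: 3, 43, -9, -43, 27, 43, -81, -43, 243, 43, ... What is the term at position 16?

Split by position mod 2 into 2 tracks.
Stream A: 3, -9, 27, -81, 243 (a geometric progression (common ratio -3)).
Stream B: 43, -43, 43, -43, 43 (the oscillation 43·(−1)^(n+1)).
Term 16 comes from stream B (its 8th entry): -43.

-43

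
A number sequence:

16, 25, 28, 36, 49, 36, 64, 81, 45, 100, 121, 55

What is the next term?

Reading positions in blocks of 3 reveals the pattern AAB — 2 tracks woven together.
Track A = 16, 25, 36, 49, 64, 81, 100, 121: the squares 4², 5², 6², ….
Track B = 28, 36, 45, 55: triangular numbers n(n+1)/2 for n = 7, 8, ….
Term 13 comes from track A (its 9th entry): 144.

144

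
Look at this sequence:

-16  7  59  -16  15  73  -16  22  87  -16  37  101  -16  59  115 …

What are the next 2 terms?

-16, 96

Read the sequence 3 terms at a time; column i is its own pattern.
Subsequence A = -16, -16, -16, -16, -16: always -16.
Subsequence B = 7, 15, 22, 37, 59: each term equals the sum of the previous two.
Subsequence C = 59, 73, 87, 101, 115: linear: a_n = 45 + 14·n.
Position 16 → subsequence A, term 6 = -16.
The 17th slot belongs to subsequence B; its 6th term is 96.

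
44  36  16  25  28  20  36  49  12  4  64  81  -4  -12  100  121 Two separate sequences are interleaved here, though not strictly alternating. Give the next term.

The slot pattern repeats as AABB (period 4), so there are 2 interleaved tracks.
Track A: 44, 36, 28, 20, 12, 4, -4, -12. Subtracting 8 each time.
Track B: 16, 25, 36, 49, 64, 81, 100, 121. The squares 4², 5², 6², ….
Term 17 comes from track A (its 9th entry): -20.

-20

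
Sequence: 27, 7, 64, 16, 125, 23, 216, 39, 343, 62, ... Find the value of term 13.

729

The terms cycle through 2 interleaved subsequences.
Stream A is 27, 64, 125, 216, 343, which is consecutive cubes n³ from n = 3.
Stream B is 7, 16, 23, 39, 62, which is each term equals the sum of the previous two.
The 13th slot belongs to stream A; its 7th term is 729.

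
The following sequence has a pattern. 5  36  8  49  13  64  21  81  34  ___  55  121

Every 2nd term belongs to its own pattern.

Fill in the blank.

Split by position mod 2 into 2 tracks.
Subsequence A: 5, 8, 13, 21, 34, 55. Each term equals the sum of the previous two.
Subsequence B: 36, 49, 64, 81, ?, 121. Perfect squares starting at 6².
So the missing entry in subsequence B is 100.

100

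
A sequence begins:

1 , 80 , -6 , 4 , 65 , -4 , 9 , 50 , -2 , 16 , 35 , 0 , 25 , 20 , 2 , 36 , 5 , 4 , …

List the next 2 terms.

Read the sequence 3 terms at a time; column i is its own pattern.
Track A: 1, 4, 9, 16, 25, 36 — the squares 1², 2², 3², ….
Track B: 80, 65, 50, 35, 20, 5 — arithmetic with common difference −15.
Track C: -6, -4, -2, 0, 2, 4 — linear: a_n = -8 + 2·n.
Term 19 comes from track A (its 7th entry): 49.
Position 20 → track B, term 7 = -10.

49, -10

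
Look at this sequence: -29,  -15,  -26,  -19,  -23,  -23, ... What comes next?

-20

The terms cycle through 2 interleaved subsequences.
Subsequence A: -29, -26, -23. Arithmetic with common difference +3.
Subsequence B: -15, -19, -23. Subtracting 4 each time.
Position 7 → subsequence A, term 4 = -20.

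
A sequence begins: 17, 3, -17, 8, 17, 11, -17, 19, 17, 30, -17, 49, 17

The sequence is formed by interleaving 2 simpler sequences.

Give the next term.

79

Split by position mod 2 into 2 tracks.
Subsequence A = 17, -17, 17, -17, 17, -17, 17: the oscillation 17·(−1)^(n+1).
Subsequence B = 3, 8, 11, 19, 30, 49: each term equals the sum of the previous two.
Position 14 → subsequence B, term 7 = 79.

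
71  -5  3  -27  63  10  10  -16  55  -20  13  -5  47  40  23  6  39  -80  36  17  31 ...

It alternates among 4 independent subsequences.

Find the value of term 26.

Taking every 4th term gives 4 separate tracks.
Track A is 71, 63, 55, 47, 39, 31, which is subtracting 8 each time.
Track B is -5, 10, -20, 40, -80, which is geometric, ×-2 each step.
Track C is 3, 10, 13, 23, 36, which is Fibonacci-style (each term is the sum of the two before it).
Track D is -27, -16, -5, 6, 17, which is linear: a_n = -38 + 11·n.
Term 26 comes from track B (its 7th entry): -320.

-320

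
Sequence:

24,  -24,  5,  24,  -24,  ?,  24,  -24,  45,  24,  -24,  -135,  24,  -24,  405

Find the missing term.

Reading positions in blocks of 3 reveals the pattern AAB — 2 tracks woven together.
Stream A is 24, -24, 24, -24, 24, -24, 24, -24, 24, -24, which is oscillating between 24 and -24.
Stream B is 5, ?, 45, -135, 405, which is geometric with ratio -3.
Filling stream B at index 2 by its rule yields -15.

-15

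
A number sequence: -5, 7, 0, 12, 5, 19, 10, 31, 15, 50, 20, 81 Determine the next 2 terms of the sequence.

25, 131

Odd-indexed and even-indexed terms follow separate rules.
Stream A is -5, 0, 5, 10, 15, 20, which is arithmetic, step +5.
Stream B is 7, 12, 19, 31, 50, 81, which is Fibonacci-style (each term is the sum of the two before it).
The 13th slot belongs to stream A; its 7th term is 25.
Term 14 comes from stream B (its 7th entry): 131.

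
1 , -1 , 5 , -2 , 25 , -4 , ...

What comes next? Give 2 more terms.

125, -8

The terms cycle through 2 interleaved subsequences.
Track A: 1, 5, 25. Powers of 5.
Track B: -1, -2, -4. Geometric with ratio 2.
Term 7 comes from track A (its 4th entry): 125.
The 8th slot belongs to track B; its 4th term is -8.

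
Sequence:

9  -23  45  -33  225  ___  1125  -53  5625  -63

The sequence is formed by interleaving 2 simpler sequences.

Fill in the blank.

Odd-indexed and even-indexed terms follow separate rules.
Track A: 9, 45, 225, 1125, 5625. Multiplying by 5 each time.
Track B: -23, -33, ?, -53, -63. Arithmetic with common difference −10.
Filling track B at index 3 by its rule yields -43.

-43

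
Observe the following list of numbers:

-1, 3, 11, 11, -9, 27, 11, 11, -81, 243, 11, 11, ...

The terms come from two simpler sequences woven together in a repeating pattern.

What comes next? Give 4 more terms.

Reading positions in blocks of 4 reveals the pattern AABB — 2 tracks woven together.
Track A is -1, 3, -9, 27, -81, 243, which is geometric with ratio -3.
Track B is 11, 11, 11, 11, 11, 11, which is constant 11.
Position 13 falls in track A as its term 7, giving -729.
Term 14 comes from track A (its 8th entry): 2187.
Position 15 → track B, term 7 = 11.
Position 16 → track B, term 8 = 11.

-729, 2187, 11, 11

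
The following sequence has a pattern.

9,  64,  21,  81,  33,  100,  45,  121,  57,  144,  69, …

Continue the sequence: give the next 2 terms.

169, 81

Positions 1, 3, 5, … form one subsequence and positions 2, 4, 6, … form another.
Subsequence A is 9, 21, 33, 45, 57, 69, which is arithmetic with common difference +12.
Subsequence B is 64, 81, 100, 121, 144, which is consecutive squares n² from n = 8.
Position 12 → subsequence B, term 6 = 169.
Term 13 comes from subsequence A (its 7th entry): 81.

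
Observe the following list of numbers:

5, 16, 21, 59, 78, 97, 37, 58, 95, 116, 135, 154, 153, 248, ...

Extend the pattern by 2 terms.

Positions follow the repeating pattern AAABBB; grouping by letter gives 2 tracks.
Stream A = 5, 16, 21, 37, 58, 95, 153, 248: each term equals the sum of the previous two.
Stream B = 59, 78, 97, 116, 135, 154: linear: a_n = 40 + 19·n.
Position 15 → stream A, term 9 = 401.
The 16th slot belongs to stream B; its 7th term is 173.

401, 173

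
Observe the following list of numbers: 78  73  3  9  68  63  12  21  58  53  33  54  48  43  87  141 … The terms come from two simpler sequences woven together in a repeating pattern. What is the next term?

38

Reading positions in blocks of 4 reveals the pattern AABB — 2 tracks woven together.
Stream A is 78, 73, 68, 63, 58, 53, 48, 43, which is arithmetic, step −5.
Stream B is 3, 9, 12, 21, 33, 54, 87, 141, which is Fibonacci-style (each term is the sum of the two before it).
The 17th slot belongs to stream A; its 9th term is 38.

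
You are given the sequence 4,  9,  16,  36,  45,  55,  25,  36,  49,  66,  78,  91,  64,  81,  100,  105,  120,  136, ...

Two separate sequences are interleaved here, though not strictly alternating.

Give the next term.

121

The slot pattern repeats as AAABBB (period 6), so there are 2 interleaved tracks.
Subsequence A: 4, 9, 16, 25, 36, 49, 64, 81, 100. Perfect squares starting at 2².
Subsequence B: 36, 45, 55, 66, 78, 91, 105, 120, 136. Triangular numbers starting at T_8.
The 19th slot belongs to subsequence A; its 10th term is 121.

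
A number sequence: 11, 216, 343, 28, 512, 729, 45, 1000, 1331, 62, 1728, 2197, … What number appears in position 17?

The slot pattern repeats as ABB (period 3), so there are 2 interleaved tracks.
Track A: 11, 28, 45, 62. Adding 17 each time.
Track B: 216, 343, 512, 729, 1000, 1331, 1728, 2197. Perfect cubes starting at 6³.
The 17th slot belongs to track B; its 11th term is 4096.

4096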